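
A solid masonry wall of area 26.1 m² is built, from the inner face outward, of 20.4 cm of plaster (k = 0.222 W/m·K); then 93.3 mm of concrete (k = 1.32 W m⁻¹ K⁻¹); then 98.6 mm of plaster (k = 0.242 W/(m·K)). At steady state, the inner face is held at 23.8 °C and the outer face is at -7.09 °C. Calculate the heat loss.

Q = 577 W

Series thermal resistances, inner to outer:
  R_plaster = L/(kA) = 0.204/(0.222·26.1) = 0.03521 K/W
  R_concrete = L/(kA) = 0.0933/(1.32·26.1) = 0.002708 K/W
  R_plaster = L/(kA) = 0.0986/(0.242·26.1) = 0.01561 K/W
ΣR = 0.03521 + 0.002708 + 0.01561 = 0.05353 K/W
Q = ΔT/ΣR = (23.8 °C − -7.09 °C)/0.05353 = 577 W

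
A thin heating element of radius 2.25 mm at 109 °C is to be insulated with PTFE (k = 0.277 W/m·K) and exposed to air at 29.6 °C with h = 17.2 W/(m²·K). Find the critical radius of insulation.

r_cr = 1.61 cm

For a cylinder, r_cr = k_ins/h = 0.277/17.2 = 0.0161 m = 1.61 cm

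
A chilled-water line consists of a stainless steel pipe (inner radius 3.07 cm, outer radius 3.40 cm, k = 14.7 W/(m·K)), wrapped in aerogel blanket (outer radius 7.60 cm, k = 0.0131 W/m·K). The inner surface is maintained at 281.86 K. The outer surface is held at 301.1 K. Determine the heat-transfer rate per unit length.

Q' = 1.97 W/m

Series thermal resistances, inner to outer:
  R'_stainless steel = ln(0.0340/0.0307)/(2πk) = 0.1021/(2π·14.7) = 0.001105 m·K/W
  R'_aerogel blanket = ln(0.0760/0.0340)/(2πk) = 0.8044/(2π·0.0131) = 9.773 m·K/W
ΣR = 0.001105 + 9.773 = 9.774 m·K/W
Q' = ΔT/ΣR = (281.86 K − 301.1 K)/9.774 = -1.97 W/m
(Negative Q' ⇒ heat flows inward; heat gain = 1.97 W/m.)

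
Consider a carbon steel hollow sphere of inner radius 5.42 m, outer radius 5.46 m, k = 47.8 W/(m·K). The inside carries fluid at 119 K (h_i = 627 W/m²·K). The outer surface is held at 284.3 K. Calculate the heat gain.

Q = 25200 kW

Treat each layer as a resistance in series:
  R_conv,in = 1/(4πr²h) = 1/(4π·5.42²·627) = 4.320×10^-6 K/W
  R_carbon steel = (1/5.42 − 1/5.46)/(4πk) = 0.001352/(4π·47.8) = 2.250×10^-6 K/W
ΣR = 4.320×10^-6 + 2.250×10^-6 = 6.570×10^-6 K/W
Q = ΔT/ΣR = (119 K − 284.3 K)/6.570×10^-6 = -2.52×10^7 W
(Negative Q ⇒ heat flows inward; heat gain = 2.52×10^7 W.)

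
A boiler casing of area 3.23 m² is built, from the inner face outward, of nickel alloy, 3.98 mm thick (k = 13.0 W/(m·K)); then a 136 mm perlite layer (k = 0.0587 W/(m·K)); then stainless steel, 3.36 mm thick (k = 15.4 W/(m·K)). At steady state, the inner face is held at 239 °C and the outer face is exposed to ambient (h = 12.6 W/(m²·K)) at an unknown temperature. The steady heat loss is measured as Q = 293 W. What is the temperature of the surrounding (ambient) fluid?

T_out = 21.6 °C

Series resistances:
  R_nickel alloy = L/(kA) = 0.00398/(13.0·3.23) = 9.478×10^-5 K/W
  R_perlite = L/(kA) = 0.136/(0.0587·3.23) = 0.7173 K/W
  R_stainless steel = L/(kA) = 0.00336/(15.4·3.23) = 6.755×10^-5 K/W
  R_conv,out = 1/(hA) = 1/(12.6·3.23) = 0.02457 K/W
ΣR = 0.7420 K/W
ΔT = Q·ΣR = 293 × 0.7420 = 217.4 K
Heat flows outward, so T_out = T_in − ΔT = 239 − 217.4 = 21.6 °C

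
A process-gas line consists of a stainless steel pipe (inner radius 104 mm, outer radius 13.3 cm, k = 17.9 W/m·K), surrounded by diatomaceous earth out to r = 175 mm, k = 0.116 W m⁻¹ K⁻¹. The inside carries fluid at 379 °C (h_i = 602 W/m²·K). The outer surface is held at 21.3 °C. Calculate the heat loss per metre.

Treat each layer as a resistance in series:
  R'_conv,in = 1/(2πr h) = 1/(2π·0.104·602) = 0.002542 m·K/W
  R'_stainless steel = ln(0.133/0.104)/(2πk) = 0.2460/(2π·17.9) = 0.002187 m·K/W
  R'_diatomaceous earth = ln(0.175/0.133)/(2πk) = 0.2744/(2π·0.116) = 0.3765 m·K/W
ΣR = 0.002542 + 0.002187 + 0.3765 = 0.3812 m·K/W
Q' = ΔT/ΣR = (379 °C − 21.3 °C)/0.3812 = 938 W/m

Q' = 938 W/m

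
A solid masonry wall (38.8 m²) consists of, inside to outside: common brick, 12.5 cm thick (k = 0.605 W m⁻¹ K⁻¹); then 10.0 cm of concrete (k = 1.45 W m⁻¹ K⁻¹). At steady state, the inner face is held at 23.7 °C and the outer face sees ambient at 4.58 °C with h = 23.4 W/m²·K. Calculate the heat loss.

Resistance network (inner→outer):
  R_common brick = L/(kA) = 0.125/(0.605·38.8) = 0.005325 K/W
  R_concrete = L/(kA) = 0.100/(1.45·38.8) = 0.001777 K/W
  R_conv,out = 1/(hA) = 1/(23.4·38.8) = 0.001101 K/W
ΣR = 0.005325 + 0.001777 + 0.001101 = 0.008203 K/W
Q = ΔT/ΣR = (23.7 °C − 4.58 °C)/0.008203 = 2330 W

Q = 2.33 kW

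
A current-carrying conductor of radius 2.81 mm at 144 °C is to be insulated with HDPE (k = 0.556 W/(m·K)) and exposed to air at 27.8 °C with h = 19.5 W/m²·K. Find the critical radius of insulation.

For a cylinder, r_cr = k_ins/h = 0.556/19.5 = 0.0285 m = 2.85 cm

r_cr = 2.85 cm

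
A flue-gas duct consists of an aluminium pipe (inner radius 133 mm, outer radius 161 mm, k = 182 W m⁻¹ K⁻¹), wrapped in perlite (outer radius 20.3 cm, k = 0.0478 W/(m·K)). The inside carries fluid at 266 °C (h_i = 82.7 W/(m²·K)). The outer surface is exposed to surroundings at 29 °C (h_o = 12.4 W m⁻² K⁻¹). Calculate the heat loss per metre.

Resistance network (inner→outer):
  R'_conv,in = 1/(2πr h) = 1/(2π·0.133·82.7) = 0.01447 m·K/W
  R'_aluminium = ln(0.161/0.133)/(2πk) = 0.1911/(2π·182) = 1.671×10^-4 m·K/W
  R'_perlite = ln(0.203/0.161)/(2πk) = 0.2318/(2π·0.0478) = 0.7718 m·K/W
  R'_conv,out = 1/(2πr h) = 1/(2π·0.203·12.4) = 0.06323 m·K/W
ΣR = 0.01447 + 1.671×10^-4 + 0.7718 + 0.06323 = 0.8497 m·K/W
Q' = ΔT/ΣR = (266 °C − 29 °C)/0.8497 = 279 W/m

Q' = 279 W/m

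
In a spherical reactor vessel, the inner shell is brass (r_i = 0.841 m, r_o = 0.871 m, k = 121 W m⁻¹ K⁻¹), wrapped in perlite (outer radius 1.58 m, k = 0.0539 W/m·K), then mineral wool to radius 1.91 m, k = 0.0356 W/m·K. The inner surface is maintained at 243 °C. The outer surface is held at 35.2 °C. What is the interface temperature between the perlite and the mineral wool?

T = 85.7 °C

Resistance network (inner→outer):
  R_brass = (1/0.841 − 1/0.871)/(4πk) = 0.04096/(4π·121) = 2.693×10^-5 K/W
  R_perlite = (1/0.871 − 1/1.58)/(4πk) = 0.5152/(4π·0.0539) = 0.7606 K/W
  R_mineral wool = (1/1.58 − 1/1.91)/(4πk) = 0.1094/(4π·0.0356) = 0.2444 K/W
ΣR = 2.693×10^-5 + 0.7606 + 0.2444 = 1.005 K/W
Q = ΔT/ΣR = (243 °C − 35.2 °C)/1.005 = 206.8 W
From the inner boundary to the perlite/mineral wool interface, ΣR_partial = 0.7606 K/W.
T_interface = T_in − Q·ΣR_partial = 243 °C − (206.8)(0.7606) = 85.7 °C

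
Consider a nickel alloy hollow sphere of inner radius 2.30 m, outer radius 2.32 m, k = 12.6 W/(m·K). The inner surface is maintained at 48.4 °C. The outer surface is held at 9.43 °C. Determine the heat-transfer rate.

Q = 4πk·ΔT/(1/r₁ − 1/r₂) = 4π × 12.6 × 38.97 / (1/2.30 − 1/2.32) = 1.65×10^6 W

Q = 1650 kW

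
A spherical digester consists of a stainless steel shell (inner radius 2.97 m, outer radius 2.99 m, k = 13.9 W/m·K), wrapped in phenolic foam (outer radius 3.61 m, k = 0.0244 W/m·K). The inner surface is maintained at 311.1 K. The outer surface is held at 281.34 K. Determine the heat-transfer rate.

Q = 159 W

Series thermal resistances, inner to outer:
  R_stainless steel = (1/2.97 − 1/2.99)/(4πk) = 0.002252/(4π·13.9) = 1.289×10^-5 K/W
  R_phenolic foam = (1/2.99 − 1/3.61)/(4πk) = 0.05744/(4π·0.0244) = 0.1873 K/W
ΣR = 1.289×10^-5 + 0.1873 = 0.1873 K/W
Q = ΔT/ΣR = (311.1 K − 281.34 K)/0.1873 = 159 W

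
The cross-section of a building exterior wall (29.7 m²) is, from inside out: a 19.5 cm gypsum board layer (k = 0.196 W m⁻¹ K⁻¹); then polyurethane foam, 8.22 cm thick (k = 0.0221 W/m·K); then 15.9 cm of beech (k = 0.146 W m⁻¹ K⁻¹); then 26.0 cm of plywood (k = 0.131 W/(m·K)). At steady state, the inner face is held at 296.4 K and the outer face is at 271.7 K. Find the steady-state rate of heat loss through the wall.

Q = 94.2 W

Series thermal resistances, inner to outer:
  R_gypsum board = L/(kA) = 0.195/(0.196·29.7) = 0.03350 K/W
  R_polyurethane foam = L/(kA) = 0.0822/(0.0221·29.7) = 0.1252 K/W
  R_beech = L/(kA) = 0.159/(0.146·29.7) = 0.03667 K/W
  R_plywood = L/(kA) = 0.260/(0.131·29.7) = 0.06683 K/W
ΣR = 0.03350 + 0.1252 + 0.03667 + 0.06683 = 0.2622 K/W
Q = ΔT/ΣR = (296.4 K − 271.7 K)/0.2622 = 94.2 W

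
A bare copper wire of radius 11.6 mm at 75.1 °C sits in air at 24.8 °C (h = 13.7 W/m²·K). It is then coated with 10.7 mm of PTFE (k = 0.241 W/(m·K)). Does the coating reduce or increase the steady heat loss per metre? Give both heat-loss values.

Critical radius for a cylinder: r_cr = k/h = 0.0176 m = 1.76 cm.
Outer radius after coating: r₂ = 0.0116 + 0.0107 = 0.0223 m.
r₁ < r_cr < r₂: heat loss rises to a maximum at r_cr then falls. Whether the coating helps depends on whether Q(r₂) has dropped back below Q(r₁).
Bare: R = 1/(2πr₁h) = 1.001 m·K/W; Q = 50.3/1.001 = 50.2 W/m.
Coated: R = R_cond + R_conv = 0.9526 m·K/W; Q = 50.3/0.9526 = 52.8 W/m.

increases: 50.2 → 52.8 W/m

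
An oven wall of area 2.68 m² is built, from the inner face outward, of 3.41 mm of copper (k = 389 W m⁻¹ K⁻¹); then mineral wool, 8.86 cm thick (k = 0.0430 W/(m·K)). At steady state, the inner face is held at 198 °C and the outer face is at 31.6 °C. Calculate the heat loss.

Q = 216 W

Series thermal resistances, inner to outer:
  R_copper = L/(kA) = 0.00341/(389·2.68) = 3.271×10^-6 K/W
  R_mineral wool = L/(kA) = 0.0886/(0.0430·2.68) = 0.7688 K/W
ΣR = 3.271×10^-6 + 0.7688 = 0.7688 K/W
Q = ΔT/ΣR = (198 °C − 31.6 °C)/0.7688 = 216 W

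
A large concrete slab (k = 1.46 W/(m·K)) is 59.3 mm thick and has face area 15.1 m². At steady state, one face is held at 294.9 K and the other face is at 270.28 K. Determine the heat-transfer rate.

Q = kA·ΔT/L = 1.46 × 15.1 × |294.9 K − 270.28 K| / 0.0593 = 9150 W

Q = 9150 W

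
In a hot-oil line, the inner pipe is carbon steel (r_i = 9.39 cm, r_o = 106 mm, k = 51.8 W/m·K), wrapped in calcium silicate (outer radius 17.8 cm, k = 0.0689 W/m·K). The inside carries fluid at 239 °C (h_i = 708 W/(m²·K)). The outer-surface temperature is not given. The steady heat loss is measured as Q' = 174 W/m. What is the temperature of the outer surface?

Series resistances:
  R'_conv,in = 1/(2πr h) = 1/(2π·0.0939·708) = 0.002394 m·K/W
  R'_carbon steel = ln(0.106/0.0939)/(2πk) = 0.1212/(2π·51.8) = 3.724×10^-4 m·K/W
  R'_calcium silicate = ln(0.178/0.106)/(2πk) = 0.5183/(2π·0.0689) = 1.197 m·K/W
ΣR = 1.200 m·K/W
ΔT = Q'·ΣR = 174 × 1.200 = 208.8 K
Heat flows outward, so T_out = T_in − ΔT = 239 − 208.8 = 30.2 °C

T_out = 30.2 °C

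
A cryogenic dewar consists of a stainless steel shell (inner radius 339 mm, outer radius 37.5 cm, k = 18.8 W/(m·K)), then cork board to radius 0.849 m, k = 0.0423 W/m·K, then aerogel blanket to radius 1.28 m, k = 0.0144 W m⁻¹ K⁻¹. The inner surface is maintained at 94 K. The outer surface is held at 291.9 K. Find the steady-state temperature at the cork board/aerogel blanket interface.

Treat each layer as a resistance in series:
  R_stainless steel = (1/0.339 − 1/0.375)/(4πk) = 0.2832/(4π·18.8) = 0.001199 K/W
  R_cork board = (1/0.375 − 1/0.849)/(4πk) = 1.489/(4π·0.0423) = 2.801 K/W
  R_aerogel blanket = (1/0.849 − 1/1.28)/(4πk) = 0.3966/(4π·0.0144) = 2.192 K/W
ΣR = 0.001199 + 2.801 + 2.192 = 4.994 K/W
Q = ΔT/ΣR = (94 K − 291.9 K)/4.994 = -39.63 W
From the inner boundary to the cork board/aerogel blanket interface, ΣR_partial = 2.802 K/W.
T_interface = T_in − Q·ΣR_partial = 94 K − (-39.63)(2.802) = 205.0 K

T = 205.0 K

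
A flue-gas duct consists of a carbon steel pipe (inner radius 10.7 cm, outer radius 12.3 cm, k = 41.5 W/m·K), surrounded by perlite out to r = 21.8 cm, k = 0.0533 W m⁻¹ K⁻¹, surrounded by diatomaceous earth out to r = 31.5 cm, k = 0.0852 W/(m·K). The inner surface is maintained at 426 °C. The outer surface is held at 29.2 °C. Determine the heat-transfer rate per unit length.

Q' = 166 W/m

Series thermal resistances, inner to outer:
  R'_carbon steel = ln(0.123/0.107)/(2πk) = 0.1394/(2π·41.5) = 5.344×10^-4 m·K/W
  R'_perlite = ln(0.218/0.123)/(2πk) = 0.5723/(2π·0.0533) = 1.709 m·K/W
  R'_diatomaceous earth = ln(0.315/0.218)/(2πk) = 0.3681/(2π·0.0852) = 0.6876 m·K/W
ΣR = 5.344×10^-4 + 1.709 + 0.6876 = 2.397 m·K/W
Q' = ΔT/ΣR = (426 °C − 29.2 °C)/2.397 = 166 W/m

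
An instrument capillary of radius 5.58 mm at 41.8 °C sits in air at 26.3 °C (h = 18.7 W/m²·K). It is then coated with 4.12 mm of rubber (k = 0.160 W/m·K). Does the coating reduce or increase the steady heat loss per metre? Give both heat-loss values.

Critical radius for a cylinder: r_cr = k/h = 0.00856 m = 0.856 cm.
Outer radius after coating: r₂ = 0.00558 + 0.00412 = 0.00970 m.
r₁ < r_cr < r₂: heat loss rises to a maximum at r_cr then falls. Whether the coating helps depends on whether Q(r₂) has dropped back below Q(r₁).
Bare: R = 1/(2πr₁h) = 1.525 m·K/W; Q = 15.5/1.525 = 10.2 W/m.
Coated: R = R_cond + R_conv = 1.427 m·K/W; Q = 15.5/1.427 = 10.9 W/m.

increases: 10.2 → 10.9 W/m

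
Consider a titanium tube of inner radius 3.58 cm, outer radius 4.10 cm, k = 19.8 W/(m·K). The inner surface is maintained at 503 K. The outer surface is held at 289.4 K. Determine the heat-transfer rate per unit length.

Q' = 196 kW/m

Q' = 2πk·ΔT/ln(r₂/r₁) = 2π × 19.8 × 213.6 / ln(0.0410/0.0358) = 1.96×10^5 W/m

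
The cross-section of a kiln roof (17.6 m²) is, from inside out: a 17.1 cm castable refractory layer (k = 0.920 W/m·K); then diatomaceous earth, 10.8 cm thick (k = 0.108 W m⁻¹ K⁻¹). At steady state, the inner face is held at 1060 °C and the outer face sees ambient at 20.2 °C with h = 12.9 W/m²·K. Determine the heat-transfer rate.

Q = 14.5 kW

Treat each layer as a resistance in series:
  R_castable refractory = L/(kA) = 0.171/(0.920·17.6) = 0.01056 K/W
  R_diatomaceous earth = L/(kA) = 0.108/(0.108·17.6) = 0.05682 K/W
  R_conv,out = 1/(hA) = 1/(12.9·17.6) = 0.004405 K/W
ΣR = 0.01056 + 0.05682 + 0.004405 = 0.07179 K/W
Q = ΔT/ΣR = (1060 °C − 20.2 °C)/0.07179 = 14500 W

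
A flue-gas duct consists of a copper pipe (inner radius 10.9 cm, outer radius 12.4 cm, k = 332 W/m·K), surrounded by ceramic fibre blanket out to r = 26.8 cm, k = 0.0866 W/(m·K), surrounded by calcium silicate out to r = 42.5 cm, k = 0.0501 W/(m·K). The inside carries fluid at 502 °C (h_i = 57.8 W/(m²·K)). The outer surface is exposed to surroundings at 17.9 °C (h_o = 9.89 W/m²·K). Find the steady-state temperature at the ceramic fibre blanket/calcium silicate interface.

T = 265 °C

Series thermal resistances, inner to outer:
  R'_conv,in = 1/(2πr h) = 1/(2π·0.109·57.8) = 0.02526 m·K/W
  R'_copper = ln(0.124/0.109)/(2πk) = 0.1289/(2π·332) = 6.181×10^-5 m·K/W
  R'_ceramic fibre blanket = ln(0.268/0.124)/(2πk) = 0.7707/(2π·0.0866) = 1.416 m·K/W
  R'_calcium silicate = ln(0.425/0.268)/(2πk) = 0.4611/(2π·0.0501) = 1.465 m·K/W
  R'_conv,out = 1/(2πr h) = 1/(2π·0.425·9.89) = 0.03786 m·K/W
ΣR = 0.02526 + 6.181×10^-5 + 1.416 + 1.465 + 0.03786 = 2.944 m·K/W
Q' = ΔT/ΣR = (502 °C − 17.9 °C)/2.944 = 164.4 W/m
From the inner boundary to the ceramic fibre blanket/calcium silicate interface, ΣR_partial = 1.441 m·K/W.
T_interface = T_in − Q'·ΣR_partial = 502 °C − (164.4)(1.441) = 265 °C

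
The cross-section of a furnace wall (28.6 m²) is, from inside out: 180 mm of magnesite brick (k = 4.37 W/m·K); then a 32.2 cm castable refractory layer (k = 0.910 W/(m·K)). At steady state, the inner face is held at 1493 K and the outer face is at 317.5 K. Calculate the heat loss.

Q = 85.1 kW

Treat each layer as a resistance in series:
  R_magnesite brick = L/(kA) = 0.180/(4.37·28.6) = 0.001440 K/W
  R_castable refractory = L/(kA) = 0.322/(0.910·28.6) = 0.01237 K/W
ΣR = 0.001440 + 0.01237 = 0.01381 K/W
Q = ΔT/ΣR = (1493 K − 317.5 K)/0.01381 = 85100 W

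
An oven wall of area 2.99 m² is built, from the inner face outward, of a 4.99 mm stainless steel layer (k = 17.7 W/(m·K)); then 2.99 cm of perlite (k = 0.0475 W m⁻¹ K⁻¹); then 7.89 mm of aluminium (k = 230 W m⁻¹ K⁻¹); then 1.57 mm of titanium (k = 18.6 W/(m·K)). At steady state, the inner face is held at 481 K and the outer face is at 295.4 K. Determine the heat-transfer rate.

Q = 881 W

Resistance network (inner→outer):
  R_stainless steel = L/(kA) = 0.00499/(17.7·2.99) = 9.429×10^-5 K/W
  R_perlite = L/(kA) = 0.0299/(0.0475·2.99) = 0.2105 K/W
  R_aluminium = L/(kA) = 0.00789/(230·2.99) = 1.147×10^-5 K/W
  R_titanium = L/(kA) = 0.00157/(18.6·2.99) = 2.823×10^-5 K/W
ΣR = 9.429×10^-5 + 0.2105 + 1.147×10^-5 + 2.823×10^-5 = 0.2106 K/W
Q = ΔT/ΣR = (481 K − 295.4 K)/0.2106 = 881 W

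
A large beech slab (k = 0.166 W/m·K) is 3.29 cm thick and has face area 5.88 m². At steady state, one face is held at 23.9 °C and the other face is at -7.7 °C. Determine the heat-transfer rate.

Q = kA·ΔT/L = 0.166 × 5.88 × |23.9 °C − -7.7 °C| / 0.0329 = 938 W

Q = 938 W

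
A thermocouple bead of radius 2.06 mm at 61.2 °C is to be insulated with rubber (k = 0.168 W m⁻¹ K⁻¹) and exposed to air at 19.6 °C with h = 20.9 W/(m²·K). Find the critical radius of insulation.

For a sphere, r_cr = 2k_ins/h = 2·0.168/20.9 = 0.0161 m = 1.61 cm

r_cr = 1.61 cm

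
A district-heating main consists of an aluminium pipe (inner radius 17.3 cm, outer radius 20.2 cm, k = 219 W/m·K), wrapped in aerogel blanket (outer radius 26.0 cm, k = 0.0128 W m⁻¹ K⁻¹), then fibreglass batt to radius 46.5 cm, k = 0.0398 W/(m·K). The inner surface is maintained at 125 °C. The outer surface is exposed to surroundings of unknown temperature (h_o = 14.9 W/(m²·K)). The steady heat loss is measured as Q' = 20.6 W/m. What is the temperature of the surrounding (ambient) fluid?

T_out = 12.0 °C

Series resistances:
  R'_aluminium = ln(0.202/0.173)/(2πk) = 0.1550/(2π·219) = 1.126×10^-4 m·K/W
  R'_aerogel blanket = ln(0.260/0.202)/(2πk) = 0.2524/(2π·0.0128) = 3.139 m·K/W
  R'_fibreglass batt = ln(0.465/0.260)/(2πk) = 0.5814/(2π·0.0398) = 2.325 m·K/W
  R'_conv,out = 1/(2πr h) = 1/(2π·0.465·14.9) = 0.02297 m·K/W
ΣR = 5.486 m·K/W
ΔT = Q'·ΣR = 20.6 × 5.486 = 113.0 K
Heat flows outward, so T_out = T_in − ΔT = 125 − 113.0 = 12.0 °C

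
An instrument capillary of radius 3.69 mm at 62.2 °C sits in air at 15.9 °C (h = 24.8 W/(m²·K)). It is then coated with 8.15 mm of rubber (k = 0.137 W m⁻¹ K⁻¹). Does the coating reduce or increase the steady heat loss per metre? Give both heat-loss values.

Critical radius for a cylinder: r_cr = k/h = 0.00552 m = 0.552 cm.
Outer radius after coating: r₂ = 0.00369 + 0.00815 = 0.01184 m.
r₁ < r_cr < r₂: heat loss rises to a maximum at r_cr then falls. Whether the coating helps depends on whether Q(r₂) has dropped back below Q(r₁).
Bare: R = 1/(2πr₁h) = 1.739 m·K/W; Q = 46.3/1.739 = 26.6 W/m.
Coated: R = R_cond + R_conv = 1.896 m·K/W; Q = 46.3/1.896 = 24.4 W/m.

reduces: 26.6 → 24.4 W/m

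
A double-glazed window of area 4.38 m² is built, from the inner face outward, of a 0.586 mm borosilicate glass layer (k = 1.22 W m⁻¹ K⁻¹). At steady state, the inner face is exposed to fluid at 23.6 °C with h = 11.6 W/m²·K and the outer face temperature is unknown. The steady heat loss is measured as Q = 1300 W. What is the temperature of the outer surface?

T_out = -2.13 °C

Sum the resistances:
  R_conv,in = 1/(hA) = 1/(11.6·4.38) = 0.01968 K/W
  R_borosilicate glass = L/(kA) = 5.86×10^-4/(1.22·4.38) = 1.097×10^-4 K/W
ΣR = 0.01979 K/W
ΔT = Q·ΣR = 1300 × 0.01979 = 25.73 K
Heat flows outward, so T_out = T_in − ΔT = 23.6 − 25.73 = -2.13 °C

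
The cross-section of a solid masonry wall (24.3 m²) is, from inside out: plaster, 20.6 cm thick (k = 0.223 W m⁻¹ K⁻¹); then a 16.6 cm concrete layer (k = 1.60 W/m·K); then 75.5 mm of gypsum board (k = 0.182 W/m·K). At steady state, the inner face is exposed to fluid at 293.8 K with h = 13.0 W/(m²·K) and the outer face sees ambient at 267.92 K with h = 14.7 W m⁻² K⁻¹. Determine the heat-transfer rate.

Treat each layer as a resistance in series:
  R_conv,in = 1/(hA) = 1/(13.0·24.3) = 0.003166 K/W
  R_plaster = L/(kA) = 0.206/(0.223·24.3) = 0.03802 K/W
  R_concrete = L/(kA) = 0.166/(1.60·24.3) = 0.004270 K/W
  R_gypsum board = L/(kA) = 0.0755/(0.182·24.3) = 0.01707 K/W
  R_conv,out = 1/(hA) = 1/(14.7·24.3) = 0.002799 K/W
ΣR = 0.003166 + 0.03802 + 0.004270 + 0.01707 + 0.002799 = 0.06532 K/W
Q = ΔT/ΣR = (293.8 K − 267.92 K)/0.06532 = 396 W

Q = 396 W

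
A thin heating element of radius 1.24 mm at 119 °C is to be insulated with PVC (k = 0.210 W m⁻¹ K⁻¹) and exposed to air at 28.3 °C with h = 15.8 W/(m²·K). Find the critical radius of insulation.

For a cylinder, r_cr = k_ins/h = 0.210/15.8 = 0.0133 m = 1.33 cm

r_cr = 1.33 cm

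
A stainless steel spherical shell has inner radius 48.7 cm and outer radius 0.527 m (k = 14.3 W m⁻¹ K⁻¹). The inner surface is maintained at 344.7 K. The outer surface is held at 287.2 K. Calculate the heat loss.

Q = 4πk·ΔT/(1/r₁ − 1/r₂) = 4π × 14.3 × 57.5 / (1/0.487 − 1/0.527) = 66300 W

Q = 66300 W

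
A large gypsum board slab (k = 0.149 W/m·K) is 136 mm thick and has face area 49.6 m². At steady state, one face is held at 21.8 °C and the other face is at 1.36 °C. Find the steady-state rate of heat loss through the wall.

Q = kA·ΔT/L = 0.149 × 49.6 × |21.8 °C − 1.36 °C| / 0.136 = 1110 W

Q = 1110 W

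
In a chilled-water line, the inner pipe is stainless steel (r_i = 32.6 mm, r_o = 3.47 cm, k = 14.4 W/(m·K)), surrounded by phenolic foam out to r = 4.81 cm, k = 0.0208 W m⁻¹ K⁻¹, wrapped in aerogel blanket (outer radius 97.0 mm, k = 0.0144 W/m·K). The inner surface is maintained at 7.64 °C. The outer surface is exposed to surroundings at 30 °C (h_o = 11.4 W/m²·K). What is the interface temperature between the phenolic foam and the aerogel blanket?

T = 13.0 °C

Series thermal resistances, inner to outer:
  R'_stainless steel = ln(0.0347/0.0326)/(2πk) = 0.06243/(2π·14.4) = 6.900×10^-4 m·K/W
  R'_phenolic foam = ln(0.0481/0.0347)/(2πk) = 0.3265/(2π·0.0208) = 2.499 m·K/W
  R'_aerogel blanket = ln(0.0970/0.0481)/(2πk) = 0.7014/(2π·0.0144) = 7.752 m·K/W
  R'_conv,out = 1/(2πr h) = 1/(2π·0.0970·11.4) = 0.1439 m·K/W
ΣR = 6.900×10^-4 + 2.499 + 7.752 + 0.1439 = 10.40 m·K/W
Q' = ΔT/ΣR = (7.64 °C − 30 °C)/10.40 = -2.150 W/m
From the inner boundary to the phenolic foam/aerogel blanket interface, ΣR_partial = 2.500 m·K/W.
T_interface = T_in − Q'·ΣR_partial = 7.64 °C − (-2.150)(2.500) = 13.0 °C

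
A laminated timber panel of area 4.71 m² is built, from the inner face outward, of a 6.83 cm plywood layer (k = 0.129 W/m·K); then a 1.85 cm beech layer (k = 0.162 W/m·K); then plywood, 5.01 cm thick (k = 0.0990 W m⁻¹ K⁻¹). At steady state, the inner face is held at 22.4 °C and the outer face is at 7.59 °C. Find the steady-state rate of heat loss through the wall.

Q = 60.7 W

Resistance network (inner→outer):
  R_plywood = L/(kA) = 0.0683/(0.129·4.71) = 0.1124 K/W
  R_beech = L/(kA) = 0.0185/(0.162·4.71) = 0.02425 K/W
  R_plywood = L/(kA) = 0.0501/(0.0990·4.71) = 0.1074 K/W
ΣR = 0.1124 + 0.02425 + 0.1074 = 0.2440 K/W
Q = ΔT/ΣR = (22.4 °C − 7.59 °C)/0.2440 = 60.7 W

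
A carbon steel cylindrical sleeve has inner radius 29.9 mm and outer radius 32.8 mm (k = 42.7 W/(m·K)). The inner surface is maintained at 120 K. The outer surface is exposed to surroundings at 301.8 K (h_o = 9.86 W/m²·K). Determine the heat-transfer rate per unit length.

Series thermal resistances, inner to outer:
  R'_carbon steel = ln(0.0328/0.0299)/(2πk) = 0.09257/(2π·42.7) = 3.450×10^-4 m·K/W
  R'_conv,out = 1/(2πr h) = 1/(2π·0.0328·9.86) = 0.4921 m·K/W
ΣR = 3.450×10^-4 + 0.4921 = 0.4924 m·K/W
Q' = ΔT/ΣR = (120 K − 301.8 K)/0.4924 = -369 W/m
(Negative Q' ⇒ heat flows inward; heat gain = 369 W/m.)

Q' = 369 W/m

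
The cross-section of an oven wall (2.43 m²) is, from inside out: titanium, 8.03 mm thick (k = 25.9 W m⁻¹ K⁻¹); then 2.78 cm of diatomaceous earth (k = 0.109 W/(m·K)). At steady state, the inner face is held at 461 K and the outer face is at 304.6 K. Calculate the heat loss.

Q = 1490 W

Resistance network (inner→outer):
  R_titanium = L/(kA) = 0.00803/(25.9·2.43) = 1.276×10^-4 K/W
  R_diatomaceous earth = L/(kA) = 0.0278/(0.109·2.43) = 0.1050 K/W
ΣR = 1.276×10^-4 + 0.1050 = 0.1051 K/W
Q = ΔT/ΣR = (461 K − 304.6 K)/0.1051 = 1490 W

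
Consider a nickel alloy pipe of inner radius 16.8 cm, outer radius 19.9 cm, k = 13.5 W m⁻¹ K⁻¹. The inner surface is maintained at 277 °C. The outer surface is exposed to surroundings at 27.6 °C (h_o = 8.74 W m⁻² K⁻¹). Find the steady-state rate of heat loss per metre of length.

Treat each layer as a resistance in series:
  R'_nickel alloy = ln(0.199/0.168)/(2πk) = 0.1693/(2π·13.5) = 0.001996 m·K/W
  R'_conv,out = 1/(2πr h) = 1/(2π·0.199·8.74) = 0.09151 m·K/W
ΣR = 0.001996 + 0.09151 = 0.09351 m·K/W
Q' = ΔT/ΣR = (277 °C − 27.6 °C)/0.09351 = 2670 W/m

Q' = 2670 W/m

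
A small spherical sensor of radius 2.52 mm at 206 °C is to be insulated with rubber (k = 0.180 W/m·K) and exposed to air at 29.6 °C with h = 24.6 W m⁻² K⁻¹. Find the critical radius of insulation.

r_cr = 1.46 cm

For a sphere, r_cr = 2k_ins/h = 2·0.180/24.6 = 0.0146 m = 1.46 cm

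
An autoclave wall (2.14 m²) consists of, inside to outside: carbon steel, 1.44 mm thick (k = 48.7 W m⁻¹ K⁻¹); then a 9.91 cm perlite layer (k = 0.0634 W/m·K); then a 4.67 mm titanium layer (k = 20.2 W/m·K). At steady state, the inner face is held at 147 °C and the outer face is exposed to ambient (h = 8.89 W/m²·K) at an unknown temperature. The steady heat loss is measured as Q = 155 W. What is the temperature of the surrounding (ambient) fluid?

T_out = 25.6 °C

Sum the resistances:
  R_carbon steel = L/(kA) = 0.00144/(48.7·2.14) = 1.382×10^-5 K/W
  R_perlite = L/(kA) = 0.0991/(0.0634·2.14) = 0.7304 K/W
  R_titanium = L/(kA) = 0.00467/(20.2·2.14) = 1.080×10^-4 K/W
  R_conv,out = 1/(hA) = 1/(8.89·2.14) = 0.05256 K/W
ΣR = 0.7831 K/W
ΔT = Q·ΣR = 155 × 0.7831 = 121.4 K
Heat flows outward, so T_out = T_in − ΔT = 147 − 121.4 = 25.6 °C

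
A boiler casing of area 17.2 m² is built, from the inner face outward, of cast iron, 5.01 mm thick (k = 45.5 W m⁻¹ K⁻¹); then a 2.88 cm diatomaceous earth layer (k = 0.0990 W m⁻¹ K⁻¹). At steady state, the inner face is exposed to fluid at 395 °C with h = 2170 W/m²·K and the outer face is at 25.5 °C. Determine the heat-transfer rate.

Q = 21.8 kW

Treat each layer as a resistance in series:
  R_conv,in = 1/(hA) = 1/(2170·17.2) = 2.679×10^-5 K/W
  R_cast iron = L/(kA) = 0.00501/(45.5·17.2) = 6.402×10^-6 K/W
  R_diatomaceous earth = L/(kA) = 0.0288/(0.0990·17.2) = 0.01691 K/W
ΣR = 2.679×10^-5 + 6.402×10^-6 + 0.01691 = 0.01694 K/W
Q = ΔT/ΣR = (395 °C − 25.5 °C)/0.01694 = 21800 W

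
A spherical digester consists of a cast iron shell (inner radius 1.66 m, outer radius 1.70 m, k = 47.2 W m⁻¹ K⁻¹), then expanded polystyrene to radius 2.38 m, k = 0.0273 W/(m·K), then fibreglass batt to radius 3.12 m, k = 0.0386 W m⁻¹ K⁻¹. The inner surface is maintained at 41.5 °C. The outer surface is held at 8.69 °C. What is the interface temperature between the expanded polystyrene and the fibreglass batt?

Treat each layer as a resistance in series:
  R_cast iron = (1/1.66 − 1/1.70)/(4πk) = 0.01417/(4π·47.2) = 2.390×10^-5 K/W
  R_expanded polystyrene = (1/1.70 − 1/2.38)/(4πk) = 0.1681/(4π·0.0273) = 0.4899 K/W
  R_fibreglass batt = (1/2.38 − 1/3.12)/(4πk) = 0.09966/(4π·0.0386) = 0.2054 K/W
ΣR = 2.390×10^-5 + 0.4899 + 0.2054 = 0.6953 K/W
Q = ΔT/ΣR = (41.5 °C − 8.69 °C)/0.6953 = 47.19 W
From the inner boundary to the expanded polystyrene/fibreglass batt interface, ΣR_partial = 0.4899 K/W.
T_interface = T_in − Q·ΣR_partial = 41.5 °C − (47.19)(0.4899) = 18.4 °C

T = 18.4 °C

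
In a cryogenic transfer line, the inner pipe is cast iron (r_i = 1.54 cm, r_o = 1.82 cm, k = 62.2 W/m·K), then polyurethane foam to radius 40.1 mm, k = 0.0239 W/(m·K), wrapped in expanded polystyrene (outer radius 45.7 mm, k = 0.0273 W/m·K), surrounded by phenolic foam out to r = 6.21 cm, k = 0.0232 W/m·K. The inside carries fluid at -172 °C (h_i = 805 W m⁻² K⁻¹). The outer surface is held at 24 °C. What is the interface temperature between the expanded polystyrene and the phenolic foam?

T = -26.7 °C

Treat each layer as a resistance in series:
  R'_conv,in = 1/(2πr h) = 1/(2π·0.0154·805) = 0.01284 m·K/W
  R'_cast iron = ln(0.0182/0.0154)/(2πk) = 0.1671/(2π·62.2) = 4.275×10^-4 m·K/W
  R'_polyurethane foam = ln(0.0401/0.0182)/(2πk) = 0.7900/(2π·0.0239) = 5.260 m·K/W
  R'_expanded polystyrene = ln(0.0457/0.0401)/(2πk) = 0.1307/(2π·0.0273) = 0.7621 m·K/W
  R'_phenolic foam = ln(0.0621/0.0457)/(2πk) = 0.3066/(2π·0.0232) = 2.104 m·K/W
ΣR = 0.01284 + 4.275×10^-4 + 5.260 + 0.7621 + 2.104 = 8.139 m·K/W
Q' = ΔT/ΣR = (-172 °C − 24 °C)/8.139 = -24.08 W/m
From the inner boundary to the expanded polystyrene/phenolic foam interface, ΣR_partial = 6.035 m·K/W.
T_interface = T_in − Q'·ΣR_partial = -172 °C − (-24.08)(6.035) = -26.7 °C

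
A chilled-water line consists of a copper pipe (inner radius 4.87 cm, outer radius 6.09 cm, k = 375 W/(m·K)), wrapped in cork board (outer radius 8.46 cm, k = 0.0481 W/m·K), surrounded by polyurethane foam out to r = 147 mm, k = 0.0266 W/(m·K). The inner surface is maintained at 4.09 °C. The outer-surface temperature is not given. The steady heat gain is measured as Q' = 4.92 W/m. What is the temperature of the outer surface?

Sum the resistances:
  R'_copper = ln(0.0609/0.0487)/(2πk) = 0.2236/(2π·375) = 9.488×10^-5 m·K/W
  R'_cork board = ln(0.0846/0.0609)/(2πk) = 0.3287/(2π·0.0481) = 1.088 m·K/W
  R'_polyurethane foam = ln(0.147/0.0846)/(2πk) = 0.5525/(2π·0.0266) = 3.306 m·K/W
ΣR = 4.393 m·K/W
ΔT = Q'·ΣR = 4.92 × 4.393 = 21.61 K
Heat flows inward, so T_out = T_in + ΔT = 4.09 + 21.61 = 25.7 °C

T_out = 25.7 °C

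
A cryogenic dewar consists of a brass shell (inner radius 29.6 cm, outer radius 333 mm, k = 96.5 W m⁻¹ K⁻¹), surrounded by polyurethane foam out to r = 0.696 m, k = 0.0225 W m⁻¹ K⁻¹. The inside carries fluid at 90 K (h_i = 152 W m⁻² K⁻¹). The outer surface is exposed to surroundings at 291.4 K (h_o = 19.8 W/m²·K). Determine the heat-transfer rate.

Resistance network (inner→outer):
  R_conv,in = 1/(4πr²h) = 1/(4π·0.296²·152) = 0.005975 K/W
  R_brass = (1/0.296 − 1/0.333)/(4πk) = 0.3754/(4π·96.5) = 3.095×10^-4 K/W
  R_polyurethane foam = (1/0.333 − 1/0.696)/(4πk) = 1.566/(4π·0.0225) = 5.539 K/W
  R_conv,out = 1/(4πr²h) = 1/(4π·0.696²·19.8) = 0.008297 K/W
ΣR = 0.005975 + 3.095×10^-4 + 5.539 + 0.008297 = 5.554 K/W
Q = ΔT/ΣR = (90 K − 291.4 K)/5.554 = -36.3 W
(Negative Q ⇒ heat flows inward; heat gain = 36.3 W.)

Q = 36.3 W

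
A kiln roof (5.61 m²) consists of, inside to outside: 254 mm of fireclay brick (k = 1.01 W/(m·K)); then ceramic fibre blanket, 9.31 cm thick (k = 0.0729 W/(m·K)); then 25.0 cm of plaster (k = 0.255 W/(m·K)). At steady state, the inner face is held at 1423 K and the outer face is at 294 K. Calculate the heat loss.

Q = 2.52 kW

Series thermal resistances, inner to outer:
  R_fireclay brick = L/(kA) = 0.254/(1.01·5.61) = 0.04483 K/W
  R_ceramic fibre blanket = L/(kA) = 0.0931/(0.0729·5.61) = 0.2276 K/W
  R_plaster = L/(kA) = 0.250/(0.255·5.61) = 0.1748 K/W
ΣR = 0.04483 + 0.2276 + 0.1748 = 0.4472 K/W
Q = ΔT/ΣR = (1423 K − 294 K)/0.4472 = 2520 W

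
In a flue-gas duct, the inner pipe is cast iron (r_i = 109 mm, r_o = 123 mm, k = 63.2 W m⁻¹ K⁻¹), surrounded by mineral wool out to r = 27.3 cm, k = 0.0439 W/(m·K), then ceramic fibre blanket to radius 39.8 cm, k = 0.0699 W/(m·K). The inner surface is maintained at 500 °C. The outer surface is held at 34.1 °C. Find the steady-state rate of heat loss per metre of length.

Resistance network (inner→outer):
  R'_cast iron = ln(0.123/0.109)/(2πk) = 0.1208/(2π·63.2) = 3.043×10^-4 m·K/W
  R'_mineral wool = ln(0.273/0.123)/(2πk) = 0.7973/(2π·0.0439) = 2.890 m·K/W
  R'_ceramic fibre blanket = ln(0.398/0.273)/(2πk) = 0.3770/(2π·0.0699) = 0.8583 m·K/W
ΣR = 3.043×10^-4 + 2.890 + 0.8583 = 3.749 m·K/W
Q' = ΔT/ΣR = (500 °C − 34.1 °C)/3.749 = 124 W/m

Q' = 124 W/m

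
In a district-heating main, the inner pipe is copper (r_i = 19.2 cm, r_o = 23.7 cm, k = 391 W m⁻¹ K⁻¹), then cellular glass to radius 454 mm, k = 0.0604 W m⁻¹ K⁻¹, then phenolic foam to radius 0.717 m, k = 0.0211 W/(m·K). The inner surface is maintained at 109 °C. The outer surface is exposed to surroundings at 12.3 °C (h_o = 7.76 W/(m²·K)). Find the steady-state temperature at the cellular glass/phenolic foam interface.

Treat each layer as a resistance in series:
  R'_copper = ln(0.237/0.192)/(2πk) = 0.2106/(2π·391) = 8.571×10^-5 m·K/W
  R'_cellular glass = ln(0.454/0.237)/(2πk) = 0.6500/(2π·0.0604) = 1.713 m·K/W
  R'_phenolic foam = ln(0.717/0.454)/(2πk) = 0.4570/(2π·0.0211) = 3.447 m·K/W
  R'_conv,out = 1/(2πr h) = 1/(2π·0.717·7.76) = 0.02860 m·K/W
ΣR = 8.571×10^-5 + 1.713 + 3.447 + 0.02860 = 5.189 m·K/W
Q' = ΔT/ΣR = (109 °C − 12.3 °C)/5.189 = 18.64 W/m
From the inner boundary to the cellular glass/phenolic foam interface, ΣR_partial = 1.713 m·K/W.
T_interface = T_in − Q'·ΣR_partial = 109 °C − (18.64)(1.713) = 77.1 °C

T = 77.1 °C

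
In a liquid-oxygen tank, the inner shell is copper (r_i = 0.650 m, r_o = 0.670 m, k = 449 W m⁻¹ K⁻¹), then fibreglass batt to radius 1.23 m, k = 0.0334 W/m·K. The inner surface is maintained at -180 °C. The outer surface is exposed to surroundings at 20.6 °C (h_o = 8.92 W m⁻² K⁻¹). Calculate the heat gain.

Q = 123 W

Resistance network (inner→outer):
  R_copper = (1/0.650 − 1/0.670)/(4πk) = 0.04592/(4π·449) = 8.139×10^-6 K/W
  R_fibreglass batt = (1/0.670 − 1/1.23)/(4πk) = 0.6795/(4π·0.0334) = 1.619 K/W
  R_conv,out = 1/(4πr²h) = 1/(4π·1.23²·8.92) = 0.005897 K/W
ΣR = 8.139×10^-6 + 1.619 + 0.005897 = 1.625 K/W
Q = ΔT/ΣR = (-180 °C − 20.6 °C)/1.625 = -123 W
(Negative Q ⇒ heat flows inward; heat gain = 123 W.)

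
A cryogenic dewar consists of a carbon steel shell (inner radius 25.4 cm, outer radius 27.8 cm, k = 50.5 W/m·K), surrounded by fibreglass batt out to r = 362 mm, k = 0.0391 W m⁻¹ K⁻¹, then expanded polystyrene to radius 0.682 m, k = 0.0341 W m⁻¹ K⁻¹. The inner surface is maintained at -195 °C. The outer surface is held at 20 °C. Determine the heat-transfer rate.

Q = 45.5 W

Treat each layer as a resistance in series:
  R_carbon steel = (1/0.254 − 1/0.278)/(4πk) = 0.3399/(4π·50.5) = 5.356×10^-4 K/W
  R_fibreglass batt = (1/0.278 − 1/0.362)/(4πk) = 0.8347/(4π·0.0391) = 1.699 K/W
  R_expanded polystyrene = (1/0.362 − 1/0.682)/(4πk) = 1.296/(4π·0.0341) = 3.025 K/W
ΣR = 5.356×10^-4 + 1.699 + 3.025 = 4.725 K/W
Q = ΔT/ΣR = (-195 °C − 20 °C)/4.725 = -45.5 W
(Negative Q ⇒ heat flows inward; heat gain = 45.5 W.)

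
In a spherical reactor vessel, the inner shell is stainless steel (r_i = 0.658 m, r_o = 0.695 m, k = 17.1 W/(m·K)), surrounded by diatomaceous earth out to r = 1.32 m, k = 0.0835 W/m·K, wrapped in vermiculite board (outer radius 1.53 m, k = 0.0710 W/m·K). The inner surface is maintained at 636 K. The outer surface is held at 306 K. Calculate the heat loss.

Q = 431 W

Treat each layer as a resistance in series:
  R_stainless steel = (1/0.658 − 1/0.695)/(4πk) = 0.08091/(4π·17.1) = 3.765×10^-4 K/W
  R_diatomaceous earth = (1/0.695 − 1/1.32)/(4πk) = 0.6813/(4π·0.0835) = 0.6493 K/W
  R_vermiculite board = (1/1.32 − 1/1.53)/(4πk) = 0.1040/(4π·0.0710) = 0.1165 K/W
ΣR = 3.765×10^-4 + 0.6493 + 0.1165 = 0.7662 K/W
Q = ΔT/ΣR = (636 K − 306 K)/0.7662 = 431 W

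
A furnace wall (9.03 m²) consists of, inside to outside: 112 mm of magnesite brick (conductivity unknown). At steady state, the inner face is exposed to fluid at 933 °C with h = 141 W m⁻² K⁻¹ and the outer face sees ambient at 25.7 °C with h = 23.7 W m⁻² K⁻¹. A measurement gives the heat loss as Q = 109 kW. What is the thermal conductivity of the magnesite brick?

k = 4.33 W/m·K

ΣR = ΔT/Q = |933 − 25.7|/1.09×10^5 = 0.008324 K/W
Known resistances:
  R_conv,in = 1/(hA) = 1/(141·9.03) = 7.854×10^-4 K/W
  R_conv,out = 1/(hA) = 1/(23.7·9.03) = 0.004673 K/W
R_magnesite brick = ΣR − ΣR_known = 0.008324 − 0.005458 = 0.002866 K/W
L/(kA) = 0.002866 ⇒ k = 0.112/(0.002866·9.03) = 4.33 W/m·K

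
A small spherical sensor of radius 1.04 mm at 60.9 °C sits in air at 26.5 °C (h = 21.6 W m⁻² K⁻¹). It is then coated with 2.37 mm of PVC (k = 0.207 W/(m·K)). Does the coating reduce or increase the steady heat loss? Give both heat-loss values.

Critical radius for a sphere: r_cr = 2k/h = 0.0192 m = 1.92 cm.
Outer radius after coating: r₂ = 0.00104 + 0.00237 = 0.00341 m.
Since r₁ < r_cr and r₂ ≤ r_cr, the coating moves toward the maximum at r_cr — heat loss rises.
Bare: R = 1/(4πr₁²h) = 3406 K/W; Q = 34.4/3406 = 0.0101 W.
Coated: R = R_cond + R_conv = 573.7 K/W; Q = 34.4/573.7 = 0.0600 W.

increases: 0.0101 → 0.0600 W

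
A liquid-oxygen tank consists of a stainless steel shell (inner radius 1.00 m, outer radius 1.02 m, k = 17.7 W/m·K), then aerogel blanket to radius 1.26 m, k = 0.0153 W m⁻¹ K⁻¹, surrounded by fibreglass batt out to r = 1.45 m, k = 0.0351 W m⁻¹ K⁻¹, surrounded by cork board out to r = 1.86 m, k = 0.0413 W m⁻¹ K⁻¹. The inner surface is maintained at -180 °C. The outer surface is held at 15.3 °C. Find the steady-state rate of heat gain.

Series thermal resistances, inner to outer:
  R_stainless steel = (1/1.00 − 1/1.02)/(4πk) = 0.01961/(4π·17.7) = 8.815×10^-5 K/W
  R_aerogel blanket = (1/1.02 − 1/1.26)/(4πk) = 0.1867/(4π·0.0153) = 0.9713 K/W
  R_fibreglass batt = (1/1.26 − 1/1.45)/(4πk) = 0.1040/(4π·0.0351) = 0.2358 K/W
  R_cork board = (1/1.45 − 1/1.86)/(4πk) = 0.1520/(4π·0.0413) = 0.2929 K/W
ΣR = 8.815×10^-5 + 0.9713 + 0.2358 + 0.2929 = 1.500 K/W
Q = ΔT/ΣR = (-180 °C − 15.3 °C)/1.500 = -130 W
(Negative Q ⇒ heat flows inward; heat gain = 130 W.)

Q = 130 W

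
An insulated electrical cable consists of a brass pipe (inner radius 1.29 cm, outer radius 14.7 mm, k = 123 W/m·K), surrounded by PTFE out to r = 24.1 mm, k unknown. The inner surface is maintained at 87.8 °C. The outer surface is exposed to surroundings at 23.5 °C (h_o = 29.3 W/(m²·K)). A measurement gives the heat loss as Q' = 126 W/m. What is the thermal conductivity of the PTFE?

k = 0.276 W/m·K

ΣR = ΔT/Q' = |87.8 − 23.5|/126 = 0.5103 m·K/W
Known resistances:
  R'_brass = ln(0.0147/0.0129)/(2πk) = 0.1306/(2π·123) = 1.690×10^-4 m·K/W
  R'_conv,out = 1/(2πr h) = 1/(2π·0.0241·29.3) = 0.2254 m·K/W
R_PTFE = ΣR − ΣR_known = 0.5103 − 0.2256 = 0.2847 m·K/W
ln(r₂/r₁)/(2πk) = 0.2847 ⇒ k = 0.4944/(2π·0.2847) = 0.276 W/m·K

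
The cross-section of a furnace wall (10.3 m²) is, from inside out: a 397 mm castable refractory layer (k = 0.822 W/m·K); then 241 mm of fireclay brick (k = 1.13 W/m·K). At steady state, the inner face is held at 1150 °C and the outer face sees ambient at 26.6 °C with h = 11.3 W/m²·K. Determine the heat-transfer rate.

Resistance network (inner→outer):
  R_castable refractory = L/(kA) = 0.397/(0.822·10.3) = 0.04689 K/W
  R_fireclay brick = L/(kA) = 0.241/(1.13·10.3) = 0.02071 K/W
  R_conv,out = 1/(hA) = 1/(11.3·10.3) = 0.008592 K/W
ΣR = 0.04689 + 0.02071 + 0.008592 = 0.07619 K/W
Q = ΔT/ΣR = (1150 °C − 26.6 °C)/0.07619 = 14700 W

Q = 14700 W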